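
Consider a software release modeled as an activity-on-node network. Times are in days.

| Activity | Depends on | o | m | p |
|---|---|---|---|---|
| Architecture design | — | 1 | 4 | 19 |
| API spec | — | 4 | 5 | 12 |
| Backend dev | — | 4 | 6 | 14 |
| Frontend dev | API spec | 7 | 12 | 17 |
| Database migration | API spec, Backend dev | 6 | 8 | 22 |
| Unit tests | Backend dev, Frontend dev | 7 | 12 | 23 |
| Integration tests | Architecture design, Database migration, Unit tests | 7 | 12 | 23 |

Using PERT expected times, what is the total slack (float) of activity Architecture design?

25 days

te_Architecture design = (1 + 4·4 + 19)/6 = 36/6 = 6
te_API spec = (4 + 4·5 + 12)/6 = 36/6 = 6
te_Backend dev = (4 + 4·6 + 14)/6 = 42/6 = 7
te_Frontend dev = (7 + 4·12 + 17)/6 = 72/6 = 12
te_Database migration = (6 + 4·8 + 22)/6 = 60/6 = 10
te_Unit tests = (7 + 4·12 + 23)/6 = 78/6 = 13
te_Integration tests = (7 + 4·12 + 23)/6 = 78/6 = 13

Forward pass:
ES_Architecture design = 0; EF_Architecture design = 6
ES_API spec = 0; EF_API spec = 6
ES_Backend dev = 0; EF_Backend dev = 7
ES_Frontend dev = 6; EF_Frontend dev = 6+12 = 18
ES_Database migration = max(EF_API spec=6, EF_Backend dev=7) = 7; EF_Database migration = 7+10 = 17
ES_Unit tests = max(EF_Backend dev=7, EF_Frontend dev=18) = 18; EF_Unit tests = 18+13 = 31
ES_Integration tests = max(EF_Architecture design=6, EF_Database migration=17, EF_Unit tests=31) = 31; EF_Integration tests = 31+13 = 44
Expected project duration μ = 44 days. Critical path: API spec → Frontend dev → Unit tests → Integration tests.

Backward pass:
LF_Integration tests = 44; LS_Integration tests = 44−13 = 31
LF_Unit tests = LS_Integration tests = 31; LS_Unit tests = 31−13 = 18
LF_Database migration = LS_Integration tests = 31; LS_Database migration = 31−10 = 21
LF_Frontend dev = LS_Unit tests = 18; LS_Frontend dev = 18−12 = 6
LF_Backend dev = min(LS_Database migration=21, LS_Unit tests=18) = 18; LS_Backend dev = 18−7 = 11
LF_API spec = min(LS_Frontend dev=6, LS_Database migration=21) = 6; LS_API spec = 6−6 = 0
LF_Architecture design = LS_Integration tests = 31; LS_Architecture design = 31−6 = 25
Slack_Architecture design = LS_Architecture design − ES_Architecture design = 25 − 0 = 25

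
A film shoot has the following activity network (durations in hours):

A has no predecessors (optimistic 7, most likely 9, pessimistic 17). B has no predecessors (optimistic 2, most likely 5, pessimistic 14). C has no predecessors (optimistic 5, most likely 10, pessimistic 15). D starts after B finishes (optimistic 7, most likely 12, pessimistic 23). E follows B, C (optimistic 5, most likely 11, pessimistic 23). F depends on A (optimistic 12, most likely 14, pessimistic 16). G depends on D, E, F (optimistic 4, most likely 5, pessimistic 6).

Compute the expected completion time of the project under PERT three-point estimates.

29 hours

te_A = (7 + 4·9 + 17)/6 = 60/6 = 10
te_B = (2 + 4·5 + 14)/6 = 36/6 = 6
te_C = (5 + 4·10 + 15)/6 = 60/6 = 10
te_D = (7 + 4·12 + 23)/6 = 78/6 = 13
te_E = (5 + 4·11 + 23)/6 = 72/6 = 12
te_F = (12 + 4·14 + 16)/6 = 84/6 = 14
te_G = (4 + 4·5 + 6)/6 = 30/6 = 5

Forward pass:
ES_A = 0; EF_A = 10
ES_B = 0; EF_B = 6
ES_C = 0; EF_C = 10
ES_D = 6; EF_D = 6+13 = 19
ES_E = max(EF_B=6, EF_C=10) = 10; EF_E = 10+12 = 22
ES_F = 10; EF_F = 10+14 = 24
ES_G = max(EF_D=19, EF_E=22, EF_F=24) = 24; EF_G = 24+5 = 29
Expected project duration μ = 29 hours. Critical path: A → F → G.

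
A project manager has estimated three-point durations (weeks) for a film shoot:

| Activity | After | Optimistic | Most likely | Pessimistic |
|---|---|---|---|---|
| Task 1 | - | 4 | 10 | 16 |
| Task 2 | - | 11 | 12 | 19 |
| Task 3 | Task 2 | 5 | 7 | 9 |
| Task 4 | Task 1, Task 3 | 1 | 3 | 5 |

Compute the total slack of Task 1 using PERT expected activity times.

te_Task 1 = (4 + 4·10 + 16)/6 = 60/6 = 10
te_Task 2 = (11 + 4·12 + 19)/6 = 78/6 = 13
te_Task 3 = (5 + 4·7 + 9)/6 = 42/6 = 7
te_Task 4 = (1 + 4·3 + 5)/6 = 18/6 = 3

Forward pass:
ES_Task 1 = 0; EF_Task 1 = 10
ES_Task 2 = 0; EF_Task 2 = 13
ES_Task 3 = 13; EF_Task 3 = 13+7 = 20
ES_Task 4 = max(EF_Task 1=10, EF_Task 3=20) = 20; EF_Task 4 = 20+3 = 23
Expected project duration μ = 23 weeks. Critical path: Task 2 → Task 3 → Task 4.

Backward pass:
LF_Task 4 = 23; LS_Task 4 = 23−3 = 20
LF_Task 3 = LS_Task 4 = 20; LS_Task 3 = 20−7 = 13
LF_Task 2 = LS_Task 3 = 13; LS_Task 2 = 13−13 = 0
LF_Task 1 = LS_Task 4 = 20; LS_Task 1 = 20−10 = 10
Slack_Task 1 = LS_Task 1 − ES_Task 1 = 10 − 0 = 10

10 weeks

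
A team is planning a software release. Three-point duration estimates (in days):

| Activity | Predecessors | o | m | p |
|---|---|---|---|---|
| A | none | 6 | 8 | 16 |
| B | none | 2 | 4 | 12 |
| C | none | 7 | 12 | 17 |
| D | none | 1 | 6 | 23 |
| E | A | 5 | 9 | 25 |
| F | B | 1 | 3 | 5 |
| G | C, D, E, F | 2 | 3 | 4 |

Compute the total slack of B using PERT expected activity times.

te_A = (6 + 4·8 + 16)/6 = 54/6 = 9
te_B = (2 + 4·4 + 12)/6 = 30/6 = 5
te_C = (7 + 4·12 + 17)/6 = 72/6 = 12
te_D = (1 + 4·6 + 23)/6 = 48/6 = 8
te_E = (5 + 4·9 + 25)/6 = 66/6 = 11
te_F = (1 + 4·3 + 5)/6 = 18/6 = 3
te_G = (2 + 4·3 + 4)/6 = 18/6 = 3

Forward pass:
ES_A = 0; EF_A = 9
ES_B = 0; EF_B = 5
ES_C = 0; EF_C = 12
ES_D = 0; EF_D = 8
ES_E = 9; EF_E = 9+11 = 20
ES_F = 5; EF_F = 5+3 = 8
ES_G = max(EF_C=12, EF_D=8, EF_E=20, EF_F=8) = 20; EF_G = 20+3 = 23
Expected project duration μ = 23 days. Critical path: A → E → G.

Backward pass:
LF_G = 23; LS_G = 23−3 = 20
LF_F = LS_G = 20; LS_F = 20−3 = 17
LF_E = LS_G = 20; LS_E = 20−11 = 9
LF_D = LS_G = 20; LS_D = 20−8 = 12
LF_C = LS_G = 20; LS_C = 20−12 = 8
LF_B = LS_F = 17; LS_B = 17−5 = 12
LF_A = LS_E = 9; LS_A = 9−9 = 0
Slack_B = LS_B − ES_B = 12 − 0 = 12

12 days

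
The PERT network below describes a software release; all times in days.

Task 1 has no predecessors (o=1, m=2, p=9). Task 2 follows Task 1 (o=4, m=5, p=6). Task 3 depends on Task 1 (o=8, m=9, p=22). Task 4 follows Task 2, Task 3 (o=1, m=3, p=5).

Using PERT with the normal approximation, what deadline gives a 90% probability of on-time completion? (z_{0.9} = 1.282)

te_Task 1 = (1 + 4·2 + 9)/6 = 18/6 = 3; σ²_Task 1 = ((9−1)/6)² = 1.778
te_Task 2 = (4 + 4·5 + 6)/6 = 30/6 = 5; σ²_Task 2 = ((6−4)/6)² = 0.111
te_Task 3 = (8 + 4·9 + 22)/6 = 66/6 = 11; σ²_Task 3 = ((22−8)/6)² = 5.444
te_Task 4 = (1 + 4·3 + 5)/6 = 18/6 = 3; σ²_Task 4 = ((5−1)/6)² = 0.444

Forward pass:
ES_Task 1 = 0; EF_Task 1 = 3
ES_Task 2 = 3; EF_Task 2 = 3+5 = 8
ES_Task 3 = 3; EF_Task 3 = 3+11 = 14
ES_Task 4 = max(EF_Task 2=8, EF_Task 3=14) = 14; EF_Task 4 = 14+3 = 17
Expected project duration μ = 17 days. Critical path: Task 1 → Task 3 → Task 4.

Variance along critical path = 1.778 + 5.444 + 0.444 = 7.667; σ = 2.769 days.
D = μ + z·σ = 17 + 1.282·2.769 = 20.5 days

20.5 days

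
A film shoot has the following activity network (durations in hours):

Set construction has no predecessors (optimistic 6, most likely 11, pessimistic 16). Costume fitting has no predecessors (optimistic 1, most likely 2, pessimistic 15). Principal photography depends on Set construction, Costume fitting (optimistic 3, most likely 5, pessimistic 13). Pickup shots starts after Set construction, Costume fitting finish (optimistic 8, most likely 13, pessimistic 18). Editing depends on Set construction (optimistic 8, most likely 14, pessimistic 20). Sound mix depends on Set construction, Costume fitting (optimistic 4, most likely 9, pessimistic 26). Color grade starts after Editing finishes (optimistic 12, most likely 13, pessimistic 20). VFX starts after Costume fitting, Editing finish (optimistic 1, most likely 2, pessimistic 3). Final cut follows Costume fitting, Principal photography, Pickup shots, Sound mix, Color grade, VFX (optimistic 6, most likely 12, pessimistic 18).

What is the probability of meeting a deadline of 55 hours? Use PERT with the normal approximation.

te_Set construction = (6 + 4·11 + 16)/6 = 66/6 = 11; σ²_Set construction = ((16−6)/6)² = 2.778
te_Costume fitting = (1 + 4·2 + 15)/6 = 24/6 = 4; σ²_Costume fitting = ((15−1)/6)² = 5.444
te_Principal photography = (3 + 4·5 + 13)/6 = 36/6 = 6; σ²_Principal photography = ((13−3)/6)² = 2.778
te_Pickup shots = (8 + 4·13 + 18)/6 = 78/6 = 13; σ²_Pickup shots = ((18−8)/6)² = 2.778
te_Editing = (8 + 4·14 + 20)/6 = 84/6 = 14; σ²_Editing = ((20−8)/6)² = 4.000
te_Sound mix = (4 + 4·9 + 26)/6 = 66/6 = 11; σ²_Sound mix = ((26−4)/6)² = 13.444
te_Color grade = (12 + 4·13 + 20)/6 = 84/6 = 14; σ²_Color grade = ((20−12)/6)² = 1.778
te_VFX = (1 + 4·2 + 3)/6 = 12/6 = 2; σ²_VFX = ((3−1)/6)² = 0.111
te_Final cut = (6 + 4·12 + 18)/6 = 72/6 = 12; σ²_Final cut = ((18−6)/6)² = 4.000

Forward pass:
ES_Set construction = 0; EF_Set construction = 11
ES_Costume fitting = 0; EF_Costume fitting = 4
ES_Principal photography = max(EF_Set construction=11, EF_Costume fitting=4) = 11; EF_Principal photography = 11+6 = 17
ES_Pickup shots = max(EF_Set construction=11, EF_Costume fitting=4) = 11; EF_Pickup shots = 11+13 = 24
ES_Editing = 11; EF_Editing = 11+14 = 25
ES_Sound mix = max(EF_Set construction=11, EF_Costume fitting=4) = 11; EF_Sound mix = 11+11 = 22
ES_Color grade = 25; EF_Color grade = 25+14 = 39
ES_VFX = max(EF_Costume fitting=4, EF_Editing=25) = 25; EF_VFX = 25+2 = 27
ES_Final cut = max(EF_Costume fitting=4, EF_Principal photography=17, EF_Pickup shots=24, EF_Sound mix=22, EF_Color grade=39, EF_VFX=27) = 39; EF_Final cut = 39+12 = 51
Expected project duration μ = 51 hours. Critical path: Set construction → Editing → Color grade → Final cut.

Variance along critical path = 2.778 + 4.000 + 1.778 + 4.000 = 12.556; σ = √12.556 = 3.543 hours.
Z = (55 − 51) / 3.543 = 1.129
P(T ≤ 55) = Φ(1.129) ≈ 0.871

0.871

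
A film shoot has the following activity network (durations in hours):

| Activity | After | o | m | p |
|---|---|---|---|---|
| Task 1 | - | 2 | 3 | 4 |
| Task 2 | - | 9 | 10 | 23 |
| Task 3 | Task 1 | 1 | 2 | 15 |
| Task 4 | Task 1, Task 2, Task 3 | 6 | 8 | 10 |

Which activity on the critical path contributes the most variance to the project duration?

Task 2

te_Task 1 = (2 + 4·3 + 4)/6 = 18/6 = 3; σ²_Task 1 = ((4−2)/6)² = 0.111
te_Task 2 = (9 + 4·10 + 23)/6 = 72/6 = 12; σ²_Task 2 = ((23−9)/6)² = 5.444
te_Task 3 = (1 + 4·2 + 15)/6 = 24/6 = 4; σ²_Task 3 = ((15−1)/6)² = 5.444
te_Task 4 = (6 + 4·8 + 10)/6 = 48/6 = 8; σ²_Task 4 = ((10−6)/6)² = 0.444

Forward pass:
ES_Task 1 = 0; EF_Task 1 = 3
ES_Task 2 = 0; EF_Task 2 = 12
ES_Task 3 = 3; EF_Task 3 = 3+4 = 7
ES_Task 4 = max(EF_Task 1=3, EF_Task 2=12, EF_Task 3=7) = 12; EF_Task 4 = 12+8 = 20
Expected project duration μ = 20 hours. Critical path: Task 2 → Task 4.

Variances on critical path: σ²_Task 2=5.444, σ²_Task 4=0.444.
Largest is σ²_Task 2 = 5.444.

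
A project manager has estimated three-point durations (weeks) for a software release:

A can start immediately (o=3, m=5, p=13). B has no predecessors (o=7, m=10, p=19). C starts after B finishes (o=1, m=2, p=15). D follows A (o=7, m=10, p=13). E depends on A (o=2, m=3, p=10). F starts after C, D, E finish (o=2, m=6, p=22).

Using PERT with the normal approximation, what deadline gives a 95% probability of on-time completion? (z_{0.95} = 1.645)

30.3 weeks

te_A = (3 + 4·5 + 13)/6 = 36/6 = 6; σ²_A = ((13−3)/6)² = 2.778
te_B = (7 + 4·10 + 19)/6 = 66/6 = 11; σ²_B = ((19−7)/6)² = 4.000
te_C = (1 + 4·2 + 15)/6 = 24/6 = 4; σ²_C = ((15−1)/6)² = 5.444
te_D = (7 + 4·10 + 13)/6 = 60/6 = 10; σ²_D = ((13−7)/6)² = 1.000
te_E = (2 + 4·3 + 10)/6 = 24/6 = 4; σ²_E = ((10−2)/6)² = 1.778
te_F = (2 + 4·6 + 22)/6 = 48/6 = 8; σ²_F = ((22−2)/6)² = 11.111

Forward pass:
ES_A = 0; EF_A = 6
ES_B = 0; EF_B = 11
ES_C = 11; EF_C = 11+4 = 15
ES_D = 6; EF_D = 6+10 = 16
ES_E = 6; EF_E = 6+4 = 10
ES_F = max(EF_C=15, EF_D=16, EF_E=10) = 16; EF_F = 16+8 = 24
Expected project duration μ = 24 weeks. Critical path: A → D → F.

Variance along critical path = 2.778 + 1.000 + 11.111 = 14.889; σ = 3.859 weeks.
D = μ + z·σ = 24 + 1.645·3.859 = 30.3 weeks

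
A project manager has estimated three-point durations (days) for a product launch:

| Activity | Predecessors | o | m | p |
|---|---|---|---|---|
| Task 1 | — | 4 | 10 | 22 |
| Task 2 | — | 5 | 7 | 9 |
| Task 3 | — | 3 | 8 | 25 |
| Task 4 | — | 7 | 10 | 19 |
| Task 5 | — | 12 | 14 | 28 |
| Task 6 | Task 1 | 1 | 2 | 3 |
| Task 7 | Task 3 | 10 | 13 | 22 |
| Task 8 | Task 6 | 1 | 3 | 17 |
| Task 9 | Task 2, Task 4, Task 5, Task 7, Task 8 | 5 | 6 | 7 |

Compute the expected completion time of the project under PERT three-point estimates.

30 days

te_Task 1 = (4 + 4·10 + 22)/6 = 66/6 = 11
te_Task 2 = (5 + 4·7 + 9)/6 = 42/6 = 7
te_Task 3 = (3 + 4·8 + 25)/6 = 60/6 = 10
te_Task 4 = (7 + 4·10 + 19)/6 = 66/6 = 11
te_Task 5 = (12 + 4·14 + 28)/6 = 96/6 = 16
te_Task 6 = (1 + 4·2 + 3)/6 = 12/6 = 2
te_Task 7 = (10 + 4·13 + 22)/6 = 84/6 = 14
te_Task 8 = (1 + 4·3 + 17)/6 = 30/6 = 5
te_Task 9 = (5 + 4·6 + 7)/6 = 36/6 = 6

Forward pass:
ES_Task 1 = 0; EF_Task 1 = 11
ES_Task 2 = 0; EF_Task 2 = 7
ES_Task 3 = 0; EF_Task 3 = 10
ES_Task 4 = 0; EF_Task 4 = 11
ES_Task 5 = 0; EF_Task 5 = 16
ES_Task 6 = 11; EF_Task 6 = 11+2 = 13
ES_Task 7 = 10; EF_Task 7 = 10+14 = 24
ES_Task 8 = 13; EF_Task 8 = 13+5 = 18
ES_Task 9 = max(EF_Task 2=7, EF_Task 4=11, EF_Task 5=16, EF_Task 7=24, EF_Task 8=18) = 24; EF_Task 9 = 24+6 = 30
Expected project duration μ = 30 days. Critical path: Task 3 → Task 7 → Task 9.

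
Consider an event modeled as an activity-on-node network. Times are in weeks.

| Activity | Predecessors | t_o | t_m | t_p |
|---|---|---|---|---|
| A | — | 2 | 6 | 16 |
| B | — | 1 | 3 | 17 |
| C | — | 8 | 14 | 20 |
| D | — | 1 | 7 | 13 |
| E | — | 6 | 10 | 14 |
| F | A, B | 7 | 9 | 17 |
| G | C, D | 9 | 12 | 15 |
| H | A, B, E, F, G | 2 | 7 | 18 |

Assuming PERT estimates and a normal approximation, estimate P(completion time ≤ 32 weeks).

0.283

te_A = (2 + 4·6 + 16)/6 = 42/6 = 7; σ²_A = ((16−2)/6)² = 5.444
te_B = (1 + 4·3 + 17)/6 = 30/6 = 5; σ²_B = ((17−1)/6)² = 7.111
te_C = (8 + 4·14 + 20)/6 = 84/6 = 14; σ²_C = ((20−8)/6)² = 4.000
te_D = (1 + 4·7 + 13)/6 = 42/6 = 7; σ²_D = ((13−1)/6)² = 4.000
te_E = (6 + 4·10 + 14)/6 = 60/6 = 10; σ²_E = ((14−6)/6)² = 1.778
te_F = (7 + 4·9 + 17)/6 = 60/6 = 10; σ²_F = ((17−7)/6)² = 2.778
te_G = (9 + 4·12 + 15)/6 = 72/6 = 12; σ²_G = ((15−9)/6)² = 1.000
te_H = (2 + 4·7 + 18)/6 = 48/6 = 8; σ²_H = ((18−2)/6)² = 7.111

Forward pass:
ES_A = 0; EF_A = 7
ES_B = 0; EF_B = 5
ES_C = 0; EF_C = 14
ES_D = 0; EF_D = 7
ES_E = 0; EF_E = 10
ES_F = max(EF_A=7, EF_B=5) = 7; EF_F = 7+10 = 17
ES_G = max(EF_C=14, EF_D=7) = 14; EF_G = 14+12 = 26
ES_H = max(EF_A=7, EF_B=5, EF_E=10, EF_F=17, EF_G=26) = 26; EF_H = 26+8 = 34
Expected project duration μ = 34 weeks. Critical path: C → G → H.

Variance along critical path = 4.000 + 1.000 + 7.111 = 12.111; σ = √12.111 = 3.480 weeks.
Z = (32 − 34) / 3.480 = -0.575
P(T ≤ 32) = Φ(-0.575) ≈ 0.283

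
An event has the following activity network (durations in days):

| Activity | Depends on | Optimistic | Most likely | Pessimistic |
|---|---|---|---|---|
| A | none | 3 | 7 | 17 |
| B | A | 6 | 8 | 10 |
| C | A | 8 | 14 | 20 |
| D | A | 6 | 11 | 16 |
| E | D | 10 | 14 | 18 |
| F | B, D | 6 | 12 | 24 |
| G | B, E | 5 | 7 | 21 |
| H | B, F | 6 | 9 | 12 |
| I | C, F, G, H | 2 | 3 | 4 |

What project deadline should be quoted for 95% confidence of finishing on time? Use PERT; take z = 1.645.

te_A = (3 + 4·7 + 17)/6 = 48/6 = 8; σ²_A = ((17−3)/6)² = 5.444
te_B = (6 + 4·8 + 10)/6 = 48/6 = 8; σ²_B = ((10−6)/6)² = 0.444
te_C = (8 + 4·14 + 20)/6 = 84/6 = 14; σ²_C = ((20−8)/6)² = 4.000
te_D = (6 + 4·11 + 16)/6 = 66/6 = 11; σ²_D = ((16−6)/6)² = 2.778
te_E = (10 + 4·14 + 18)/6 = 84/6 = 14; σ²_E = ((18−10)/6)² = 1.778
te_F = (6 + 4·12 + 24)/6 = 78/6 = 13; σ²_F = ((24−6)/6)² = 9.000
te_G = (5 + 4·7 + 21)/6 = 54/6 = 9; σ²_G = ((21−5)/6)² = 7.111
te_H = (6 + 4·9 + 12)/6 = 54/6 = 9; σ²_H = ((12−6)/6)² = 1.000
te_I = (2 + 4·3 + 4)/6 = 18/6 = 3; σ²_I = ((4−2)/6)² = 0.111

Forward pass:
ES_A = 0; EF_A = 8
ES_B = 8; EF_B = 8+8 = 16
ES_C = 8; EF_C = 8+14 = 22
ES_D = 8; EF_D = 8+11 = 19
ES_E = 19; EF_E = 19+14 = 33
ES_F = max(EF_B=16, EF_D=19) = 19; EF_F = 19+13 = 32
ES_G = max(EF_B=16, EF_E=33) = 33; EF_G = 33+9 = 42
ES_H = max(EF_B=16, EF_F=32) = 32; EF_H = 32+9 = 41
ES_I = max(EF_C=22, EF_F=32, EF_G=42, EF_H=41) = 42; EF_I = 42+3 = 45
Expected project duration μ = 45 days. Critical path: A → D → E → G → I.

Variance along critical path = 5.444 + 2.778 + 1.778 + 7.111 + 0.111 = 17.222; σ = 4.150 days.
D = μ + z·σ = 45 + 1.645·4.150 = 51.8 days

51.8 days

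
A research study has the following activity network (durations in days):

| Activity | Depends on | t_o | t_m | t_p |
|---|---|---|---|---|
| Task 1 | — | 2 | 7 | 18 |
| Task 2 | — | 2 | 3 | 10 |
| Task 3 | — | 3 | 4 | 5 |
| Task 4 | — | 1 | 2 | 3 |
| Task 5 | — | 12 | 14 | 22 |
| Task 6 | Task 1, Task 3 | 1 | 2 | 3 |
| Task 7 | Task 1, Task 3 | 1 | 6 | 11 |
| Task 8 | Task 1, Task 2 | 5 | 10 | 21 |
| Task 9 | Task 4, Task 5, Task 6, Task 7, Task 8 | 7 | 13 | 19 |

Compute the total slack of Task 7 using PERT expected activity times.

te_Task 1 = (2 + 4·7 + 18)/6 = 48/6 = 8
te_Task 2 = (2 + 4·3 + 10)/6 = 24/6 = 4
te_Task 3 = (3 + 4·4 + 5)/6 = 24/6 = 4
te_Task 4 = (1 + 4·2 + 3)/6 = 12/6 = 2
te_Task 5 = (12 + 4·14 + 22)/6 = 90/6 = 15
te_Task 6 = (1 + 4·2 + 3)/6 = 12/6 = 2
te_Task 7 = (1 + 4·6 + 11)/6 = 36/6 = 6
te_Task 8 = (5 + 4·10 + 21)/6 = 66/6 = 11
te_Task 9 = (7 + 4·13 + 19)/6 = 78/6 = 13

Forward pass:
ES_Task 1 = 0; EF_Task 1 = 8
ES_Task 2 = 0; EF_Task 2 = 4
ES_Task 3 = 0; EF_Task 3 = 4
ES_Task 4 = 0; EF_Task 4 = 2
ES_Task 5 = 0; EF_Task 5 = 15
ES_Task 6 = max(EF_Task 1=8, EF_Task 3=4) = 8; EF_Task 6 = 8+2 = 10
ES_Task 7 = max(EF_Task 1=8, EF_Task 3=4) = 8; EF_Task 7 = 8+6 = 14
ES_Task 8 = max(EF_Task 1=8, EF_Task 2=4) = 8; EF_Task 8 = 8+11 = 19
ES_Task 9 = max(EF_Task 4=2, EF_Task 5=15, EF_Task 6=10, EF_Task 7=14, EF_Task 8=19) = 19; EF_Task 9 = 19+13 = 32
Expected project duration μ = 32 days. Critical path: Task 1 → Task 8 → Task 9.

Backward pass:
LF_Task 9 = 32; LS_Task 9 = 32−13 = 19
LF_Task 8 = LS_Task 9 = 19; LS_Task 8 = 19−11 = 8
LF_Task 7 = LS_Task 9 = 19; LS_Task 7 = 19−6 = 13
LF_Task 6 = LS_Task 9 = 19; LS_Task 6 = 19−2 = 17
LF_Task 5 = LS_Task 9 = 19; LS_Task 5 = 19−15 = 4
LF_Task 4 = LS_Task 9 = 19; LS_Task 4 = 19−2 = 17
LF_Task 3 = min(LS_Task 6=17, LS_Task 7=13) = 13; LS_Task 3 = 13−4 = 9
LF_Task 2 = LS_Task 8 = 8; LS_Task 2 = 8−4 = 4
LF_Task 1 = min(LS_Task 6=17, LS_Task 7=13, LS_Task 8=8) = 8; LS_Task 1 = 8−8 = 0
Slack_Task 7 = LS_Task 7 − ES_Task 7 = 13 − 8 = 5

5 days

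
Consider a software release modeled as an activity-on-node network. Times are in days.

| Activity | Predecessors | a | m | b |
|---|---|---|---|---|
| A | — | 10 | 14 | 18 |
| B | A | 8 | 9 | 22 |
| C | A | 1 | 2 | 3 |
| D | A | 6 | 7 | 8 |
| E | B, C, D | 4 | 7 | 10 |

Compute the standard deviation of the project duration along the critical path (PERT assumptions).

2.87 days

te_A = (10 + 4·14 + 18)/6 = 84/6 = 14; σ²_A = ((18−10)/6)² = 1.778
te_B = (8 + 4·9 + 22)/6 = 66/6 = 11; σ²_B = ((22−8)/6)² = 5.444
te_C = (1 + 4·2 + 3)/6 = 12/6 = 2; σ²_C = ((3−1)/6)² = 0.111
te_D = (6 + 4·7 + 8)/6 = 42/6 = 7; σ²_D = ((8−6)/6)² = 0.111
te_E = (4 + 4·7 + 10)/6 = 42/6 = 7; σ²_E = ((10−4)/6)² = 1.000

Forward pass:
ES_A = 0; EF_A = 14
ES_B = 14; EF_B = 14+11 = 25
ES_C = 14; EF_C = 14+2 = 16
ES_D = 14; EF_D = 14+7 = 21
ES_E = max(EF_B=25, EF_C=16, EF_D=21) = 25; EF_E = 25+7 = 32
Expected project duration μ = 32 days. Critical path: A → B → E.

Variance along critical path = 1.778 + 5.444 + 1.000 = 8.222
σ = √8.222 = 2.867 days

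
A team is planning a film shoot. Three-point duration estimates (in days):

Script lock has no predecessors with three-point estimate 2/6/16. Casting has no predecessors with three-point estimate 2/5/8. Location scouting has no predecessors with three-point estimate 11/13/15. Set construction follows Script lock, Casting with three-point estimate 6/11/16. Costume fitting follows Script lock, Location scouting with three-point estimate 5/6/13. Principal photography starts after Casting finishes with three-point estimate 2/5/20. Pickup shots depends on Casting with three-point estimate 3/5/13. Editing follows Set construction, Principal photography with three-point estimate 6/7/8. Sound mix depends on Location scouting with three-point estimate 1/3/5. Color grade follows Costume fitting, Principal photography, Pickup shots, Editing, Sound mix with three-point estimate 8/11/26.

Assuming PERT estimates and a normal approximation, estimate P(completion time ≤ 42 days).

te_Script lock = (2 + 4·6 + 16)/6 = 42/6 = 7; σ²_Script lock = ((16−2)/6)² = 5.444
te_Casting = (2 + 4·5 + 8)/6 = 30/6 = 5; σ²_Casting = ((8−2)/6)² = 1.000
te_Location scouting = (11 + 4·13 + 15)/6 = 78/6 = 13; σ²_Location scouting = ((15−11)/6)² = 0.444
te_Set construction = (6 + 4·11 + 16)/6 = 66/6 = 11; σ²_Set construction = ((16−6)/6)² = 2.778
te_Costume fitting = (5 + 4·6 + 13)/6 = 42/6 = 7; σ²_Costume fitting = ((13−5)/6)² = 1.778
te_Principal photography = (2 + 4·5 + 20)/6 = 42/6 = 7; σ²_Principal photography = ((20−2)/6)² = 9.000
te_Pickup shots = (3 + 4·5 + 13)/6 = 36/6 = 6; σ²_Pickup shots = ((13−3)/6)² = 2.778
te_Editing = (6 + 4·7 + 8)/6 = 42/6 = 7; σ²_Editing = ((8−6)/6)² = 0.111
te_Sound mix = (1 + 4·3 + 5)/6 = 18/6 = 3; σ²_Sound mix = ((5−1)/6)² = 0.444
te_Color grade = (8 + 4·11 + 26)/6 = 78/6 = 13; σ²_Color grade = ((26−8)/6)² = 9.000

Forward pass:
ES_Script lock = 0; EF_Script lock = 7
ES_Casting = 0; EF_Casting = 5
ES_Location scouting = 0; EF_Location scouting = 13
ES_Set construction = max(EF_Script lock=7, EF_Casting=5) = 7; EF_Set construction = 7+11 = 18
ES_Costume fitting = max(EF_Script lock=7, EF_Location scouting=13) = 13; EF_Costume fitting = 13+7 = 20
ES_Principal photography = 5; EF_Principal photography = 5+7 = 12
ES_Pickup shots = 5; EF_Pickup shots = 5+6 = 11
ES_Editing = max(EF_Set construction=18, EF_Principal photography=12) = 18; EF_Editing = 18+7 = 25
ES_Sound mix = 13; EF_Sound mix = 13+3 = 16
ES_Color grade = max(EF_Costume fitting=20, EF_Principal photography=12, EF_Pickup shots=11, EF_Editing=25, EF_Sound mix=16) = 25; EF_Color grade = 25+13 = 38
Expected project duration μ = 38 days. Critical path: Script lock → Set construction → Editing → Color grade.

Variance along critical path = 5.444 + 2.778 + 0.111 + 9.000 = 17.333; σ = √17.333 = 4.163 days.
Z = (42 − 38) / 4.163 = 0.961
P(T ≤ 42) = Φ(0.961) ≈ 0.832

0.832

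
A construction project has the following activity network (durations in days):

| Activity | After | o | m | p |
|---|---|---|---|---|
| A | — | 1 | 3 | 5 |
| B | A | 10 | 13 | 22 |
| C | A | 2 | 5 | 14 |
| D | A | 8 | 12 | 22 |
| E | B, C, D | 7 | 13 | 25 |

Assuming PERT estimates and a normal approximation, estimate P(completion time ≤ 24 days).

te_A = (1 + 4·3 + 5)/6 = 18/6 = 3; σ²_A = ((5−1)/6)² = 0.444
te_B = (10 + 4·13 + 22)/6 = 84/6 = 14; σ²_B = ((22−10)/6)² = 4.000
te_C = (2 + 4·5 + 14)/6 = 36/6 = 6; σ²_C = ((14−2)/6)² = 4.000
te_D = (8 + 4·12 + 22)/6 = 78/6 = 13; σ²_D = ((22−8)/6)² = 5.444
te_E = (7 + 4·13 + 25)/6 = 84/6 = 14; σ²_E = ((25−7)/6)² = 9.000

Forward pass:
ES_A = 0; EF_A = 3
ES_B = 3; EF_B = 3+14 = 17
ES_C = 3; EF_C = 3+6 = 9
ES_D = 3; EF_D = 3+13 = 16
ES_E = max(EF_B=17, EF_C=9, EF_D=16) = 17; EF_E = 17+14 = 31
Expected project duration μ = 31 days. Critical path: A → B → E.

Variance along critical path = 0.444 + 4.000 + 9.000 = 13.444; σ = √13.444 = 3.667 days.
Z = (24 − 31) / 3.667 = -1.909
P(T ≤ 24) = Φ(-1.909) ≈ 0.028

0.028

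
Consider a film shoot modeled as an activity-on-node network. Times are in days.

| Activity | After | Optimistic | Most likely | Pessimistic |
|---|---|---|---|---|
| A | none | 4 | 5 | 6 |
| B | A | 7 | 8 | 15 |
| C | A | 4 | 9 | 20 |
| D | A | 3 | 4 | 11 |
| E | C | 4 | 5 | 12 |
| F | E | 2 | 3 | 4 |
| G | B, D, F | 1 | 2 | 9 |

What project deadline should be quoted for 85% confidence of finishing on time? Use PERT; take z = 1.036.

30.4 days

te_A = (4 + 4·5 + 6)/6 = 30/6 = 5; σ²_A = ((6−4)/6)² = 0.111
te_B = (7 + 4·8 + 15)/6 = 54/6 = 9; σ²_B = ((15−7)/6)² = 1.778
te_C = (4 + 4·9 + 20)/6 = 60/6 = 10; σ²_C = ((20−4)/6)² = 7.111
te_D = (3 + 4·4 + 11)/6 = 30/6 = 5; σ²_D = ((11−3)/6)² = 1.778
te_E = (4 + 4·5 + 12)/6 = 36/6 = 6; σ²_E = ((12−4)/6)² = 1.778
te_F = (2 + 4·3 + 4)/6 = 18/6 = 3; σ²_F = ((4−2)/6)² = 0.111
te_G = (1 + 4·2 + 9)/6 = 18/6 = 3; σ²_G = ((9−1)/6)² = 1.778

Forward pass:
ES_A = 0; EF_A = 5
ES_B = 5; EF_B = 5+9 = 14
ES_C = 5; EF_C = 5+10 = 15
ES_D = 5; EF_D = 5+5 = 10
ES_E = 15; EF_E = 15+6 = 21
ES_F = 21; EF_F = 21+3 = 24
ES_G = max(EF_B=14, EF_D=10, EF_F=24) = 24; EF_G = 24+3 = 27
Expected project duration μ = 27 days. Critical path: A → C → E → F → G.

Variance along critical path = 0.111 + 7.111 + 1.778 + 0.111 + 1.778 = 10.889; σ = 3.300 days.
D = μ + z·σ = 27 + 1.036·3.300 = 30.4 days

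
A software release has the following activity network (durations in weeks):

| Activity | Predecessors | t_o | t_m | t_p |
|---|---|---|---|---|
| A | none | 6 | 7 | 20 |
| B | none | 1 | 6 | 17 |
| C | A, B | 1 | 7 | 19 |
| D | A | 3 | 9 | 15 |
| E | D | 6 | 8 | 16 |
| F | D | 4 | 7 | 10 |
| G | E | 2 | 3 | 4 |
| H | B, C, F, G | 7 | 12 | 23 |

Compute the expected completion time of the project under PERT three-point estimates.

43 weeks

te_A = (6 + 4·7 + 20)/6 = 54/6 = 9
te_B = (1 + 4·6 + 17)/6 = 42/6 = 7
te_C = (1 + 4·7 + 19)/6 = 48/6 = 8
te_D = (3 + 4·9 + 15)/6 = 54/6 = 9
te_E = (6 + 4·8 + 16)/6 = 54/6 = 9
te_F = (4 + 4·7 + 10)/6 = 42/6 = 7
te_G = (2 + 4·3 + 4)/6 = 18/6 = 3
te_H = (7 + 4·12 + 23)/6 = 78/6 = 13

Forward pass:
ES_A = 0; EF_A = 9
ES_B = 0; EF_B = 7
ES_C = max(EF_A=9, EF_B=7) = 9; EF_C = 9+8 = 17
ES_D = 9; EF_D = 9+9 = 18
ES_E = 18; EF_E = 18+9 = 27
ES_F = 18; EF_F = 18+7 = 25
ES_G = 27; EF_G = 27+3 = 30
ES_H = max(EF_B=7, EF_C=17, EF_F=25, EF_G=30) = 30; EF_H = 30+13 = 43
Expected project duration μ = 43 weeks. Critical path: A → D → E → G → H.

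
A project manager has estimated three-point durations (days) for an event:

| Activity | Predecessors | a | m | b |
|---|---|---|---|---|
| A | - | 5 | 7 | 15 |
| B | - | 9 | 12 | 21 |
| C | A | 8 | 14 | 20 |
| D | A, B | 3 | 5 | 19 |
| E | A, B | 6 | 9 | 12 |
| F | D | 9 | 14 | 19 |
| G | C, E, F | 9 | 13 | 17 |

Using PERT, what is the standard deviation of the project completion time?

3.96 days

te_A = (5 + 4·7 + 15)/6 = 48/6 = 8; σ²_A = ((15−5)/6)² = 2.778
te_B = (9 + 4·12 + 21)/6 = 78/6 = 13; σ²_B = ((21−9)/6)² = 4.000
te_C = (8 + 4·14 + 20)/6 = 84/6 = 14; σ²_C = ((20−8)/6)² = 4.000
te_D = (3 + 4·5 + 19)/6 = 42/6 = 7; σ²_D = ((19−3)/6)² = 7.111
te_E = (6 + 4·9 + 12)/6 = 54/6 = 9; σ²_E = ((12−6)/6)² = 1.000
te_F = (9 + 4·14 + 19)/6 = 84/6 = 14; σ²_F = ((19−9)/6)² = 2.778
te_G = (9 + 4·13 + 17)/6 = 78/6 = 13; σ²_G = ((17−9)/6)² = 1.778

Forward pass:
ES_A = 0; EF_A = 8
ES_B = 0; EF_B = 13
ES_C = 8; EF_C = 8+14 = 22
ES_D = max(EF_A=8, EF_B=13) = 13; EF_D = 13+7 = 20
ES_E = max(EF_A=8, EF_B=13) = 13; EF_E = 13+9 = 22
ES_F = 20; EF_F = 20+14 = 34
ES_G = max(EF_C=22, EF_E=22, EF_F=34) = 34; EF_G = 34+13 = 47
Expected project duration μ = 47 days. Critical path: B → D → F → G.

Variance along critical path = 4.000 + 7.111 + 2.778 + 1.778 = 15.667
σ = √15.667 = 3.958 days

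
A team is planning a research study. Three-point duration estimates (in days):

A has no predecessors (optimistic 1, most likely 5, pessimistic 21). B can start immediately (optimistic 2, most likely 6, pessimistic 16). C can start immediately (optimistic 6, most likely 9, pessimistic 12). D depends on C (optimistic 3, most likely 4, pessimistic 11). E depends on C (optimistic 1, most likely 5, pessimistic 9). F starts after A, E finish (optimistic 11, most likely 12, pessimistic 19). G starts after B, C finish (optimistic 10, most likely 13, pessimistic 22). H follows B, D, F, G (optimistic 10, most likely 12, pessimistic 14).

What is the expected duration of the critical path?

te_A = (1 + 4·5 + 21)/6 = 42/6 = 7
te_B = (2 + 4·6 + 16)/6 = 42/6 = 7
te_C = (6 + 4·9 + 12)/6 = 54/6 = 9
te_D = (3 + 4·4 + 11)/6 = 30/6 = 5
te_E = (1 + 4·5 + 9)/6 = 30/6 = 5
te_F = (11 + 4·12 + 19)/6 = 78/6 = 13
te_G = (10 + 4·13 + 22)/6 = 84/6 = 14
te_H = (10 + 4·12 + 14)/6 = 72/6 = 12

Forward pass:
ES_A = 0; EF_A = 7
ES_B = 0; EF_B = 7
ES_C = 0; EF_C = 9
ES_D = 9; EF_D = 9+5 = 14
ES_E = 9; EF_E = 9+5 = 14
ES_F = max(EF_A=7, EF_E=14) = 14; EF_F = 14+13 = 27
ES_G = max(EF_B=7, EF_C=9) = 9; EF_G = 9+14 = 23
ES_H = max(EF_B=7, EF_D=14, EF_F=27, EF_G=23) = 27; EF_H = 27+12 = 39
Expected project duration μ = 39 days. Critical path: C → E → F → H.

39 days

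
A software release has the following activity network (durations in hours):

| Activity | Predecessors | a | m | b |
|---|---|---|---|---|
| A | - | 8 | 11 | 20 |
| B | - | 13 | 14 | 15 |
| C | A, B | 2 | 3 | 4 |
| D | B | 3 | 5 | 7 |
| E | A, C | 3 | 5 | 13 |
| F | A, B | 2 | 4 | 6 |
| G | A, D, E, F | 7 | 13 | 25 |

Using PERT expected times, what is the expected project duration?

te_A = (8 + 4·11 + 20)/6 = 72/6 = 12
te_B = (13 + 4·14 + 15)/6 = 84/6 = 14
te_C = (2 + 4·3 + 4)/6 = 18/6 = 3
te_D = (3 + 4·5 + 7)/6 = 30/6 = 5
te_E = (3 + 4·5 + 13)/6 = 36/6 = 6
te_F = (2 + 4·4 + 6)/6 = 24/6 = 4
te_G = (7 + 4·13 + 25)/6 = 84/6 = 14

Forward pass:
ES_A = 0; EF_A = 12
ES_B = 0; EF_B = 14
ES_C = max(EF_A=12, EF_B=14) = 14; EF_C = 14+3 = 17
ES_D = 14; EF_D = 14+5 = 19
ES_E = max(EF_A=12, EF_C=17) = 17; EF_E = 17+6 = 23
ES_F = max(EF_A=12, EF_B=14) = 14; EF_F = 14+4 = 18
ES_G = max(EF_A=12, EF_D=19, EF_E=23, EF_F=18) = 23; EF_G = 23+14 = 37
Expected project duration μ = 37 hours. Critical path: B → C → E → G.

37 hours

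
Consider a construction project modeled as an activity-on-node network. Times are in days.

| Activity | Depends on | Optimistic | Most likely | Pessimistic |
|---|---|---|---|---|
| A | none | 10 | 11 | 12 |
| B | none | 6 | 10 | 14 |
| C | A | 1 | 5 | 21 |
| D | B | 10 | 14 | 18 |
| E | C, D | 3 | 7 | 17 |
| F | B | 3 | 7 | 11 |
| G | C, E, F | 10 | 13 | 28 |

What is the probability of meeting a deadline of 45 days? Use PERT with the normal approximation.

0.319

te_A = (10 + 4·11 + 12)/6 = 66/6 = 11; σ²_A = ((12−10)/6)² = 0.111
te_B = (6 + 4·10 + 14)/6 = 60/6 = 10; σ²_B = ((14−6)/6)² = 1.778
te_C = (1 + 4·5 + 21)/6 = 42/6 = 7; σ²_C = ((21−1)/6)² = 11.111
te_D = (10 + 4·14 + 18)/6 = 84/6 = 14; σ²_D = ((18−10)/6)² = 1.778
te_E = (3 + 4·7 + 17)/6 = 48/6 = 8; σ²_E = ((17−3)/6)² = 5.444
te_F = (3 + 4·7 + 11)/6 = 42/6 = 7; σ²_F = ((11−3)/6)² = 1.778
te_G = (10 + 4·13 + 28)/6 = 90/6 = 15; σ²_G = ((28−10)/6)² = 9.000

Forward pass:
ES_A = 0; EF_A = 11
ES_B = 0; EF_B = 10
ES_C = 11; EF_C = 11+7 = 18
ES_D = 10; EF_D = 10+14 = 24
ES_E = max(EF_C=18, EF_D=24) = 24; EF_E = 24+8 = 32
ES_F = 10; EF_F = 10+7 = 17
ES_G = max(EF_C=18, EF_E=32, EF_F=17) = 32; EF_G = 32+15 = 47
Expected project duration μ = 47 days. Critical path: B → D → E → G.

Variance along critical path = 1.778 + 1.778 + 5.444 + 9.000 = 18.000; σ = √18.000 = 4.243 days.
Z = (45 − 47) / 4.243 = -0.471
P(T ≤ 45) = Φ(-0.471) ≈ 0.319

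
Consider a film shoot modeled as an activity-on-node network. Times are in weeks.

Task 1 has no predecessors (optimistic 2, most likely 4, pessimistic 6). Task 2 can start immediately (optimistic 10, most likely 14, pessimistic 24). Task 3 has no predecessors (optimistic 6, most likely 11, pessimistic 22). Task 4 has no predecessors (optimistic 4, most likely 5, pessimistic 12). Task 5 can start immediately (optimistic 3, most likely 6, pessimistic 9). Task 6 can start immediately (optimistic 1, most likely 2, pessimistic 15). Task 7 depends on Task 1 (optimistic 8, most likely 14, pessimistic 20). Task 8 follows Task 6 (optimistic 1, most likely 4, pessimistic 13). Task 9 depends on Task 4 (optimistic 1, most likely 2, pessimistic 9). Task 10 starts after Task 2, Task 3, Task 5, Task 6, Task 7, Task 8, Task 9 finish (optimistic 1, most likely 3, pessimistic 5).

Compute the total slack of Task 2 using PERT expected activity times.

te_Task 1 = (2 + 4·4 + 6)/6 = 24/6 = 4
te_Task 2 = (10 + 4·14 + 24)/6 = 90/6 = 15
te_Task 3 = (6 + 4·11 + 22)/6 = 72/6 = 12
te_Task 4 = (4 + 4·5 + 12)/6 = 36/6 = 6
te_Task 5 = (3 + 4·6 + 9)/6 = 36/6 = 6
te_Task 6 = (1 + 4·2 + 15)/6 = 24/6 = 4
te_Task 7 = (8 + 4·14 + 20)/6 = 84/6 = 14
te_Task 8 = (1 + 4·4 + 13)/6 = 30/6 = 5
te_Task 9 = (1 + 4·2 + 9)/6 = 18/6 = 3
te_Task 10 = (1 + 4·3 + 5)/6 = 18/6 = 3

Forward pass:
ES_Task 1 = 0; EF_Task 1 = 4
ES_Task 2 = 0; EF_Task 2 = 15
ES_Task 3 = 0; EF_Task 3 = 12
ES_Task 4 = 0; EF_Task 4 = 6
ES_Task 5 = 0; EF_Task 5 = 6
ES_Task 6 = 0; EF_Task 6 = 4
ES_Task 7 = 4; EF_Task 7 = 4+14 = 18
ES_Task 8 = 4; EF_Task 8 = 4+5 = 9
ES_Task 9 = 6; EF_Task 9 = 6+3 = 9
ES_Task 10 = max(EF_Task 2=15, EF_Task 3=12, EF_Task 5=6, EF_Task 6=4, EF_Task 7=18, EF_Task 8=9, EF_Task 9=9) = 18; EF_Task 10 = 18+3 = 21
Expected project duration μ = 21 weeks. Critical path: Task 1 → Task 7 → Task 10.

Backward pass:
LF_Task 10 = 21; LS_Task 10 = 21−3 = 18
LF_Task 9 = LS_Task 10 = 18; LS_Task 9 = 18−3 = 15
LF_Task 8 = LS_Task 10 = 18; LS_Task 8 = 18−5 = 13
LF_Task 7 = LS_Task 10 = 18; LS_Task 7 = 18−14 = 4
LF_Task 6 = min(LS_Task 8=13, LS_Task 10=18) = 13; LS_Task 6 = 13−4 = 9
LF_Task 5 = LS_Task 10 = 18; LS_Task 5 = 18−6 = 12
LF_Task 4 = LS_Task 9 = 15; LS_Task 4 = 15−6 = 9
LF_Task 3 = LS_Task 10 = 18; LS_Task 3 = 18−12 = 6
LF_Task 2 = LS_Task 10 = 18; LS_Task 2 = 18−15 = 3
LF_Task 1 = LS_Task 7 = 4; LS_Task 1 = 4−4 = 0
Slack_Task 2 = LS_Task 2 − ES_Task 2 = 3 − 0 = 3

3 weeks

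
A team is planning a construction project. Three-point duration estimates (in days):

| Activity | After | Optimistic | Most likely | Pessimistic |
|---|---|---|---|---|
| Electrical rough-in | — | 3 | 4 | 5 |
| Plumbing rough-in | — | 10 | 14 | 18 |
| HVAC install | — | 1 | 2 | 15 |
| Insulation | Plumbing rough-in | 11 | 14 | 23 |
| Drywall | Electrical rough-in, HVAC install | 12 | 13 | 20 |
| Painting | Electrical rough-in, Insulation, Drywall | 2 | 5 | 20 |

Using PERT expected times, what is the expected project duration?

36 days

te_Electrical rough-in = (3 + 4·4 + 5)/6 = 24/6 = 4
te_Plumbing rough-in = (10 + 4·14 + 18)/6 = 84/6 = 14
te_HVAC install = (1 + 4·2 + 15)/6 = 24/6 = 4
te_Insulation = (11 + 4·14 + 23)/6 = 90/6 = 15
te_Drywall = (12 + 4·13 + 20)/6 = 84/6 = 14
te_Painting = (2 + 4·5 + 20)/6 = 42/6 = 7

Forward pass:
ES_Electrical rough-in = 0; EF_Electrical rough-in = 4
ES_Plumbing rough-in = 0; EF_Plumbing rough-in = 14
ES_HVAC install = 0; EF_HVAC install = 4
ES_Insulation = 14; EF_Insulation = 14+15 = 29
ES_Drywall = max(EF_Electrical rough-in=4, EF_HVAC install=4) = 4; EF_Drywall = 4+14 = 18
ES_Painting = max(EF_Electrical rough-in=4, EF_Insulation=29, EF_Drywall=18) = 29; EF_Painting = 29+7 = 36
Expected project duration μ = 36 days. Critical path: Plumbing rough-in → Insulation → Painting.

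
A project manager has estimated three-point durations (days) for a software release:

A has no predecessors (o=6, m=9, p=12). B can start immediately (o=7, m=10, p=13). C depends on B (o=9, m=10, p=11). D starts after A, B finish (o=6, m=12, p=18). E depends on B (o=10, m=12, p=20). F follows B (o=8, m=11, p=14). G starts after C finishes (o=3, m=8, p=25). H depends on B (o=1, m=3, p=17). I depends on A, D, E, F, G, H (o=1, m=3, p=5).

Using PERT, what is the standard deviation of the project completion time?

3.87 days

te_A = (6 + 4·9 + 12)/6 = 54/6 = 9; σ²_A = ((12−6)/6)² = 1.000
te_B = (7 + 4·10 + 13)/6 = 60/6 = 10; σ²_B = ((13−7)/6)² = 1.000
te_C = (9 + 4·10 + 11)/6 = 60/6 = 10; σ²_C = ((11−9)/6)² = 0.111
te_D = (6 + 4·12 + 18)/6 = 72/6 = 12; σ²_D = ((18−6)/6)² = 4.000
te_E = (10 + 4·12 + 20)/6 = 78/6 = 13; σ²_E = ((20−10)/6)² = 2.778
te_F = (8 + 4·11 + 14)/6 = 66/6 = 11; σ²_F = ((14−8)/6)² = 1.000
te_G = (3 + 4·8 + 25)/6 = 60/6 = 10; σ²_G = ((25−3)/6)² = 13.444
te_H = (1 + 4·3 + 17)/6 = 30/6 = 5; σ²_H = ((17−1)/6)² = 7.111
te_I = (1 + 4·3 + 5)/6 = 18/6 = 3; σ²_I = ((5−1)/6)² = 0.444

Forward pass:
ES_A = 0; EF_A = 9
ES_B = 0; EF_B = 10
ES_C = 10; EF_C = 10+10 = 20
ES_D = max(EF_A=9, EF_B=10) = 10; EF_D = 10+12 = 22
ES_E = 10; EF_E = 10+13 = 23
ES_F = 10; EF_F = 10+11 = 21
ES_G = 20; EF_G = 20+10 = 30
ES_H = 10; EF_H = 10+5 = 15
ES_I = max(EF_A=9, EF_D=22, EF_E=23, EF_F=21, EF_G=30, EF_H=15) = 30; EF_I = 30+3 = 33
Expected project duration μ = 33 days. Critical path: B → C → G → I.

Variance along critical path = 1.000 + 0.111 + 13.444 + 0.444 = 15.000
σ = √15.000 = 3.873 days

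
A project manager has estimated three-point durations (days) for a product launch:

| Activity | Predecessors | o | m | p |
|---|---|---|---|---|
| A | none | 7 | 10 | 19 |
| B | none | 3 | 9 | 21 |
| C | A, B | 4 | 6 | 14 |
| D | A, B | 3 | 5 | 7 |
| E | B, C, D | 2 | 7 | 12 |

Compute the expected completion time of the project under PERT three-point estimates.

25 days

te_A = (7 + 4·10 + 19)/6 = 66/6 = 11
te_B = (3 + 4·9 + 21)/6 = 60/6 = 10
te_C = (4 + 4·6 + 14)/6 = 42/6 = 7
te_D = (3 + 4·5 + 7)/6 = 30/6 = 5
te_E = (2 + 4·7 + 12)/6 = 42/6 = 7

Forward pass:
ES_A = 0; EF_A = 11
ES_B = 0; EF_B = 10
ES_C = max(EF_A=11, EF_B=10) = 11; EF_C = 11+7 = 18
ES_D = max(EF_A=11, EF_B=10) = 11; EF_D = 11+5 = 16
ES_E = max(EF_B=10, EF_C=18, EF_D=16) = 18; EF_E = 18+7 = 25
Expected project duration μ = 25 days. Critical path: A → C → E.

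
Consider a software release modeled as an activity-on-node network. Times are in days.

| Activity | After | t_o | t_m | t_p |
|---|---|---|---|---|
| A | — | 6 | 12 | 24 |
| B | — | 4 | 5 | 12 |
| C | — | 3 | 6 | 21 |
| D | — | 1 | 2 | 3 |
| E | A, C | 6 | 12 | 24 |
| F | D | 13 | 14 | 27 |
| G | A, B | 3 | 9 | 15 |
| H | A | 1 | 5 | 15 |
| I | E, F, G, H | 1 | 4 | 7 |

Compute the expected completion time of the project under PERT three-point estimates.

te_A = (6 + 4·12 + 24)/6 = 78/6 = 13
te_B = (4 + 4·5 + 12)/6 = 36/6 = 6
te_C = (3 + 4·6 + 21)/6 = 48/6 = 8
te_D = (1 + 4·2 + 3)/6 = 12/6 = 2
te_E = (6 + 4·12 + 24)/6 = 78/6 = 13
te_F = (13 + 4·14 + 27)/6 = 96/6 = 16
te_G = (3 + 4·9 + 15)/6 = 54/6 = 9
te_H = (1 + 4·5 + 15)/6 = 36/6 = 6
te_I = (1 + 4·4 + 7)/6 = 24/6 = 4

Forward pass:
ES_A = 0; EF_A = 13
ES_B = 0; EF_B = 6
ES_C = 0; EF_C = 8
ES_D = 0; EF_D = 2
ES_E = max(EF_A=13, EF_C=8) = 13; EF_E = 13+13 = 26
ES_F = 2; EF_F = 2+16 = 18
ES_G = max(EF_A=13, EF_B=6) = 13; EF_G = 13+9 = 22
ES_H = 13; EF_H = 13+6 = 19
ES_I = max(EF_E=26, EF_F=18, EF_G=22, EF_H=19) = 26; EF_I = 26+4 = 30
Expected project duration μ = 30 days. Critical path: A → E → I.

30 days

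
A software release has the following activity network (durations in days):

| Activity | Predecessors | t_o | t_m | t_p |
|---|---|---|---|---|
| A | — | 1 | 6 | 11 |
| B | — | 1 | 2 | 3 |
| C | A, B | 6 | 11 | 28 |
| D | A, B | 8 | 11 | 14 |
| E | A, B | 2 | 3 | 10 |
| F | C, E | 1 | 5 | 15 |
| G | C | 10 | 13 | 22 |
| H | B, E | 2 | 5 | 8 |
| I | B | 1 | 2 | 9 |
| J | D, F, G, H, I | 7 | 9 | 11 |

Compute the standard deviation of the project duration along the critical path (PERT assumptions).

4.55 days

te_A = (1 + 4·6 + 11)/6 = 36/6 = 6; σ²_A = ((11−1)/6)² = 2.778
te_B = (1 + 4·2 + 3)/6 = 12/6 = 2; σ²_B = ((3−1)/6)² = 0.111
te_C = (6 + 4·11 + 28)/6 = 78/6 = 13; σ²_C = ((28−6)/6)² = 13.444
te_D = (8 + 4·11 + 14)/6 = 66/6 = 11; σ²_D = ((14−8)/6)² = 1.000
te_E = (2 + 4·3 + 10)/6 = 24/6 = 4; σ²_E = ((10−2)/6)² = 1.778
te_F = (1 + 4·5 + 15)/6 = 36/6 = 6; σ²_F = ((15−1)/6)² = 5.444
te_G = (10 + 4·13 + 22)/6 = 84/6 = 14; σ²_G = ((22−10)/6)² = 4.000
te_H = (2 + 4·5 + 8)/6 = 30/6 = 5; σ²_H = ((8−2)/6)² = 1.000
te_I = (1 + 4·2 + 9)/6 = 18/6 = 3; σ²_I = ((9−1)/6)² = 1.778
te_J = (7 + 4·9 + 11)/6 = 54/6 = 9; σ²_J = ((11−7)/6)² = 0.444

Forward pass:
ES_A = 0; EF_A = 6
ES_B = 0; EF_B = 2
ES_C = max(EF_A=6, EF_B=2) = 6; EF_C = 6+13 = 19
ES_D = max(EF_A=6, EF_B=2) = 6; EF_D = 6+11 = 17
ES_E = max(EF_A=6, EF_B=2) = 6; EF_E = 6+4 = 10
ES_F = max(EF_C=19, EF_E=10) = 19; EF_F = 19+6 = 25
ES_G = 19; EF_G = 19+14 = 33
ES_H = max(EF_B=2, EF_E=10) = 10; EF_H = 10+5 = 15
ES_I = 2; EF_I = 2+3 = 5
ES_J = max(EF_D=17, EF_F=25, EF_G=33, EF_H=15, EF_I=5) = 33; EF_J = 33+9 = 42
Expected project duration μ = 42 days. Critical path: A → C → G → J.

Variance along critical path = 2.778 + 13.444 + 4.000 + 0.444 = 20.667
σ = √20.667 = 4.546 days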